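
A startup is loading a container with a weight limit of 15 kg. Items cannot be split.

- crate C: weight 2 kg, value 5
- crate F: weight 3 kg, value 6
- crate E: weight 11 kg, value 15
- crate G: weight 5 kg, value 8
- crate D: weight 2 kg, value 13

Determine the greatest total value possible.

Allowing fractional choices, the relaxed optimum would be about 36.1, but items are indivisible.
crate C + crate F + crate G + crate D: weight 2 + 3 + 5 + 2 = 12 ≤ 15, value 5 + 6 + 8 + 13 = 32.
crate C + crate E + crate D: weight 2 + 11 + 2 = 15 ≤ 15, value 5 + 15 + 13 = 33.
Best is crate C, crate E, and crate D with total value 33.

33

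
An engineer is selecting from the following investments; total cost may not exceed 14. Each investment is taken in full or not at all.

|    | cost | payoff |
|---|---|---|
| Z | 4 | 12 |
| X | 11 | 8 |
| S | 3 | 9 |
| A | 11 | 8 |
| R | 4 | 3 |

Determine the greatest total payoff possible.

24

Allowing fractional choices, the relaxed optimum would be about 26.2, but investments are indivisible.
Z + S: cost 4 + 3 = 7 ≤ 14, payoff 12 + 9 = 21.
Z + S + R: cost 4 + 3 + 4 = 11 ≤ 14, payoff 12 + 9 + 3 = 24.
X + S: cost 11 + 3 = 14 ≤ 14, payoff 8 + 9 = 17.
Best is Z, S, and R with total payoff 24.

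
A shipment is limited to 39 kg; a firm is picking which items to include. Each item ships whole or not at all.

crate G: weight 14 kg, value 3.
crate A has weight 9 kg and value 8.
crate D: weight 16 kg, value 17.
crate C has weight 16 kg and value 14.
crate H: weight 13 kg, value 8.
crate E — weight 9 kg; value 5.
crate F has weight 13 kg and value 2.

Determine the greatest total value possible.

This is an integer program with binary decision variables.
crate D + crate C: weight 16 + 16 = 32 ≤ 39, value 17 + 14 = 31.
crate A + crate D + crate H: weight 9 + 16 + 13 = 38 ≤ 39, value 8 + 17 + 8 = 33.
crate A + crate D + crate E: weight 9 + 16 + 9 = 34 ≤ 39, value 8 + 17 + 5 = 30.
Best is crate A, crate D, and crate H with total value 33.

33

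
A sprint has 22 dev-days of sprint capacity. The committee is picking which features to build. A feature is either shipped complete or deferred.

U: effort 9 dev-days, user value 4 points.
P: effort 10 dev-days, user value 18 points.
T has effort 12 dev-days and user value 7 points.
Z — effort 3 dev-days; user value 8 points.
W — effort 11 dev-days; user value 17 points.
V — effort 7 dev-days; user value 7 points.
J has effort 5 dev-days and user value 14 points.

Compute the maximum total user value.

Allowing fractional choices, the relaxed optimum would be about 46.2, but features are indivisible.
P + Z + J: effort 10 + 3 + 5 = 18 ≤ 22, user value 18 + 8 + 14 = 40.
Z + W + J: effort 3 + 11 + 5 = 19 ≤ 22, user value 8 + 17 + 14 = 39.
Best is P, Z, and J with total user value 40.

40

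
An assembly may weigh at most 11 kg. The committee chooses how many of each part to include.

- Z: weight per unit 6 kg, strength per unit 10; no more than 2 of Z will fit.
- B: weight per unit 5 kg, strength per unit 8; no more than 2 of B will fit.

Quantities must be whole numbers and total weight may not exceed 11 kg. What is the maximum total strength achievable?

This is a bounded integer knapsack.
1×Z and 1×B: weight 11 ≤ 11, strength 1·10 + 1·8 = 18.
2×B: weight 10 ≤ 11, strength 2·8 = 16.
Best is 18.

18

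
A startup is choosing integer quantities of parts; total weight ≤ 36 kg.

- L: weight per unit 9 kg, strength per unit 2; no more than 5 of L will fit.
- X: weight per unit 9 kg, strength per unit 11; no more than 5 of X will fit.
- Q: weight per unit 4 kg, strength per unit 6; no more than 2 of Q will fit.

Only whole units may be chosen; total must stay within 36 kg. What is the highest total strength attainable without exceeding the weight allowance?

45

4×X: weight 36 ≤ 36, strength 4·11 = 44.
3×X and 2×Q: weight 35 ≤ 36, strength 3·11 + 2·6 = 45.
Best is 45.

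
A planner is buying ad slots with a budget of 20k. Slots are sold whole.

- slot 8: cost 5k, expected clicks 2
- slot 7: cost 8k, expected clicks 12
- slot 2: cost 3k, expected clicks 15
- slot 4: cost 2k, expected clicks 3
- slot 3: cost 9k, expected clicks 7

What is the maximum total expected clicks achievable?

34

This is an integer program with binary decision variables.
slot 7 + slot 2 + slot 3: cost 8 + 3 + 9 = 20 ≤ 20, expected clicks 12 + 15 + 7 = 34.
slot 8 + slot 7 + slot 2 + slot 4: cost 5 + 8 + 3 + 2 = 18 ≤ 20, expected clicks 2 + 12 + 15 + 3 = 32.
Best is slot 7, slot 2, and slot 3 with total expected clicks 34.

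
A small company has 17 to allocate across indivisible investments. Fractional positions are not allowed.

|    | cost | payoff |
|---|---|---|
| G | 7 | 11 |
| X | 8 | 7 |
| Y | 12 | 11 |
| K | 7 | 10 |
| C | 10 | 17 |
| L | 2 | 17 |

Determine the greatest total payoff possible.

Take G, K, and L: cost 7 + 7 + 2 = 16 ≤ 17, payoff 11 + 10 + 17 = 38.
No other feasible combination does better.

38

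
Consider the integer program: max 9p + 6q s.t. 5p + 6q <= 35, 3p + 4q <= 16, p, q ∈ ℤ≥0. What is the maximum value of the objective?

45

(p,q)=(5,0): 5·5+6·0=25≤35, 3·5+4·0=15≤16, objective 45.
(p,q)=(4,1): 5·4+6·1=26≤35, 3·4+4·1=16≤16, objective 42.
(p,q)=(4,0): 5·4+6·0=20≤35, 3·4+4·0=12≤16, objective 36.
No feasible integer point exceeds 45.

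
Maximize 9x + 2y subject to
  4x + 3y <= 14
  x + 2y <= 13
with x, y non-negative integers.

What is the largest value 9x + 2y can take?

Relaxing integrality, the LP optimum is 31.50 at (x,y) = (3.5, 0), which is not an integer point.
(x,y)=(3,0): 4·3+3·0=12≤14, 1·3+2·0=3≤13, objective 27.
(x,y)=(2,1): 4·2+3·1=11≤14, 1·2+2·1=4≤13, objective 20.
(x,y)=(2,0): 4·2+3·0=8≤14, 1·2+2·0=2≤13, objective 18.
The best lattice point is (3,0), giving 27.

27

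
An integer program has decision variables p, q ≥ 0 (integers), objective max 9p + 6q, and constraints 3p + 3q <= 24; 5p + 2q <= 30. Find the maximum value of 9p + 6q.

60

Relaxing integrality, the LP optimum is 62.00 at (p,q) = (4.67, 3.33), which is not an integer point.
(p,q)=(4,4): 3·4+3·4=24≤24, 5·4+2·4=28≤30, objective 60.
(p,q)=(3,5): 3·3+3·5=24≤24, 5·3+2·5=25≤30, objective 57.
(p,q)=(5,2): 3·5+3·2=21≤24, 5·5+2·2=29≤30, objective 57.
Maximum is 60 at (p,q)=(4,4).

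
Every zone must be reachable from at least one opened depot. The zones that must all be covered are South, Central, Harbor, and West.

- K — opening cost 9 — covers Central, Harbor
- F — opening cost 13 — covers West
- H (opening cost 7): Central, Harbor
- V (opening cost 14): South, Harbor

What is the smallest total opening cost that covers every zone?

34

Choose F, H, and V: together they cover South, Central, Harbor, West — every zone.
Total opening cost: 13 + 7 + 14 = 34.
No cover costs less than 34.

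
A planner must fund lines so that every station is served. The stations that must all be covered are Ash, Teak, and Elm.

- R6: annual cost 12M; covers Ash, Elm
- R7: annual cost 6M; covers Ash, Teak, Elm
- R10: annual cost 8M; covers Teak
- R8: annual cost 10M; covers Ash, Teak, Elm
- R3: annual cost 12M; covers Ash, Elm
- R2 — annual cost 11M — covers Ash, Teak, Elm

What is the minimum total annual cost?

6

R7 alone covers Ash, Teak, Elm — every station.
Total annual cost: 6.
No cover costs less than 6.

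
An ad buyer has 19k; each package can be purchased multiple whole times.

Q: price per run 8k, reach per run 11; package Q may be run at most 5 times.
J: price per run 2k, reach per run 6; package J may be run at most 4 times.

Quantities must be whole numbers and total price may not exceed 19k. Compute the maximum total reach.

J has the best ratio (6/2); taking only J gives at most 4×6 = 24 (stopped by the supply cap of 4).
Mixing does better — 1×Q and 4×J: price 16 ≤ 19, reach 1·11 + 4·6 = 35.

35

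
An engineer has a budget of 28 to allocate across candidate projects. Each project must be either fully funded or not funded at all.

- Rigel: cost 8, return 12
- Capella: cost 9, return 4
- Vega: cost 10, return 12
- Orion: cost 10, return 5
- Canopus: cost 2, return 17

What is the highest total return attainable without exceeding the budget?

41

Allowing fractional choices, the relaxed optimum would be about 45.0, but projects are indivisible.
Rigel + Vega + Canopus: cost 8 + 10 + 2 = 20 ≤ 28, return 12 + 12 + 17 = 41.
Vega + Orion + Canopus: cost 10 + 10 + 2 = 22 ≤ 28, return 12 + 5 + 17 = 34.
Rigel + Orion + Canopus: cost 8 + 10 + 2 = 20 ≤ 28, return 12 + 5 + 17 = 34.
Best is Rigel, Vega, and Canopus with total return 41.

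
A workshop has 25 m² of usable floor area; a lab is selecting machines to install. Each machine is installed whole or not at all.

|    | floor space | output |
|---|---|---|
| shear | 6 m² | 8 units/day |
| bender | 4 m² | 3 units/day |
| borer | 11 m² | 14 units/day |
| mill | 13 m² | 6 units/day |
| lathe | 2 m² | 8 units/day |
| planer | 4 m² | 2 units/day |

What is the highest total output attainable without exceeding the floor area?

33

shear + bender + borer + lathe: floor space 6 + 4 + 11 + 2 = 23 ≤ 25, output 8 + 3 + 14 + 8 = 33.
shear + borer + lathe: floor space 6 + 11 + 2 = 19 ≤ 25, output 8 + 14 + 8 = 30.
shear + borer + lathe + planer: floor space 6 + 11 + 2 + 4 = 23 ≤ 25, output 8 + 14 + 8 + 2 = 32.
Best is shear, bender, borer, and lathe with total output 33.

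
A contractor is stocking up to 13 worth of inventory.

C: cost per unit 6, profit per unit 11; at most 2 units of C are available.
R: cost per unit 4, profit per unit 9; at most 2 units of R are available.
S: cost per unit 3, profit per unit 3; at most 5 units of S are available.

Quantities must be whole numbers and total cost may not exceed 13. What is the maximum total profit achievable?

1×C, 1×R, and 1×S: cost 13 ≤ 13, profit 1·11 + 1·9 + 1·3 = 23.
2×C: cost 12 ≤ 13, profit 2·11 = 22.
Best is 23.

23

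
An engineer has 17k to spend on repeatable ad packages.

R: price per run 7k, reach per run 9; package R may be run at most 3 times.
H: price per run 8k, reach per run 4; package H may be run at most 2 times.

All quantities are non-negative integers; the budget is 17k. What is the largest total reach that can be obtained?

18

2×R: price 14 ≤ 17, reach 2·9 = 18.
1×R and 1×H: price 15 ≤ 17, reach 1·9 + 1·4 = 13.
Best is 18.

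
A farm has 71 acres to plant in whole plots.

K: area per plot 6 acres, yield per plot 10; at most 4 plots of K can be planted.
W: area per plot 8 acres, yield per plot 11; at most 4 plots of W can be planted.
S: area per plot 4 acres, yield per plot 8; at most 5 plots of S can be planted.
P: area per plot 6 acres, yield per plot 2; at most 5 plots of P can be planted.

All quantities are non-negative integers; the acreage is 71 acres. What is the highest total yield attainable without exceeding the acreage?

114

4×K, 3×W, and 5×S: area 68 ≤ 71, yield 4·10 + 3·11 + 5·8 = 113.
3×K, 4×W, and 5×S: area 70 ≤ 71, yield 3·10 + 4·11 + 5·8 = 114.
Best is 114.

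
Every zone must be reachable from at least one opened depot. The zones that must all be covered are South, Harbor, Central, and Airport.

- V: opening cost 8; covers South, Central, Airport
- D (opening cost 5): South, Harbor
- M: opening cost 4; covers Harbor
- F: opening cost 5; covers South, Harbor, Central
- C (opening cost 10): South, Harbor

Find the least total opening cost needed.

12

The greedy cost-per-new-zone heuristic would pick F and V for 13, but a cheaper cover exists.
Choose V and M: together they cover South, Harbor, Central, Airport — every zone.
Total opening cost: 8 + 4 = 12.
No cover costs less than 12.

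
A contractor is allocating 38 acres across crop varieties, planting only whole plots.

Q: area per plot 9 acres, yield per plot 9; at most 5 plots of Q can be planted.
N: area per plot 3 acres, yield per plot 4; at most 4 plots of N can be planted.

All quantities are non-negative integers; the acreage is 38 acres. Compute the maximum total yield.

39

Take 3×Q and 3×N: area 36 ≤ 38, yield 3·9 + 3·4 = 39.
No other integer combination yields more.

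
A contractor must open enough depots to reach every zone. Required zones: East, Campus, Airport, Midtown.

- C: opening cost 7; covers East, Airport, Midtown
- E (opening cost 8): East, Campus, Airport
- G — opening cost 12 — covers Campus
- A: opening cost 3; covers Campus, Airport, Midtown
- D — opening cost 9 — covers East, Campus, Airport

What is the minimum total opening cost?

10

This is a weighted set-cover instance.
Choose C and A: together they cover East, Campus, Airport, Midtown — every zone.
Total opening cost: 7 + 3 = 10.
No cover costs less than 10.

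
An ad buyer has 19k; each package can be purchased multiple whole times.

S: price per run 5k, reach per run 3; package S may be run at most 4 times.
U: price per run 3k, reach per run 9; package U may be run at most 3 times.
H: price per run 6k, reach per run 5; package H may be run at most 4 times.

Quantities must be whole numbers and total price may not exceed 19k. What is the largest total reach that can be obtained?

This is a bounded integer knapsack.
3×U and 1×H: price 15 ≤ 19, reach 3·9 + 1·5 = 32.
2×S and 3×U: price 19 ≤ 19, reach 2·3 + 3·9 = 33.
Best is 33.

33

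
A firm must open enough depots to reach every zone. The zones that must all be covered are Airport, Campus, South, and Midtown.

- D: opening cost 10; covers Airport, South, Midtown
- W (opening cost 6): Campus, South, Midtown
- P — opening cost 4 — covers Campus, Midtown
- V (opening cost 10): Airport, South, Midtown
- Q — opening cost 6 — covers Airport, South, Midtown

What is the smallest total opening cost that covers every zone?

This is a weighted set-cover instance.
The greedy cost-per-new-zone heuristic would pick W and Q for 12, but a cheaper cover exists.
Choose P and Q: together they cover Airport, Campus, South, Midtown — every zone.
Total opening cost: 4 + 6 = 10.
No cover costs less than 10.

10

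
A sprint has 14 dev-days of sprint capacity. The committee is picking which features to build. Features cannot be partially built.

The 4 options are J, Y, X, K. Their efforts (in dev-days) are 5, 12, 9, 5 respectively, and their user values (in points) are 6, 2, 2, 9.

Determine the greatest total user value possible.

15

Allowing fractional choices, the relaxed optimum would be about 15.9, but features are indivisible.
J + K: effort 5 + 5 = 10 ≤ 14, user value 6 + 9 = 15.
K: effort 5 ≤ 14, user value 9.
X + K: effort 9 + 5 = 14 ≤ 14, user value 2 + 9 = 11.
Best is J and K with total user value 15.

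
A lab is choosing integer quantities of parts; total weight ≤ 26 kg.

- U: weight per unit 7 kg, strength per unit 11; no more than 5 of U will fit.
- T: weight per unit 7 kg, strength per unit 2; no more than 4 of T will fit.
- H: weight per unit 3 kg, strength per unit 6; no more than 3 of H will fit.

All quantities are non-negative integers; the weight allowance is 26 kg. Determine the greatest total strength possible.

Take 2×U and 3×H: weight 23 ≤ 26, strength 2·11 + 3·6 = 40.
H has the best ratio (6/3) and is taken to its limit of 3; remaining capacity is filled optimally with the others.

40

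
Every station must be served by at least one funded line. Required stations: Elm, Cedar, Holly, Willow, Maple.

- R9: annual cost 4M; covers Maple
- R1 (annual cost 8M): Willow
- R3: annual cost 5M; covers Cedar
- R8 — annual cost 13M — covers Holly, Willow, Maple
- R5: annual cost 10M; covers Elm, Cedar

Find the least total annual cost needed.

23

The greedy cost-per-new-station heuristic would pick R9, R3, R8, and R5 for 32, but a cheaper cover exists.
Choose R8 and R5: together they cover Elm, Cedar, Holly, Willow, Maple — every station.
Total annual cost: 13 + 10 = 23.
No cover costs less than 23.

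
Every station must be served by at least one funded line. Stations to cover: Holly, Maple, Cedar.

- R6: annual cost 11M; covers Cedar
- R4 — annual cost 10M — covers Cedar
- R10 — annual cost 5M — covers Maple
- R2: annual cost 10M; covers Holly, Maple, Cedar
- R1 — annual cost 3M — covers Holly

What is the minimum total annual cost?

The greedy cost-per-new-station heuristic would pick R1, R10, and R4 for 18, but a cheaper cover exists.
R2 alone covers Holly, Maple, Cedar — every station.
Total annual cost: 10.
No cover costs less than 10.

10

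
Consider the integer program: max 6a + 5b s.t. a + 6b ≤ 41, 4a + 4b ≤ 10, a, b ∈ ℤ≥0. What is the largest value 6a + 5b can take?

12

The continuous relaxation peaks at (2.5, 0) with value 15.00; rounding to a feasible lattice point costs some objective.
(a,b)=(2,0): 1·2+6·0=2≤41, 4·2+4·0=8≤10, objective 12.
(a,b)=(1,1): 1·1+6·1=7≤41, 4·1+4·1=8≤10, objective 11.
The best lattice point is (2,0), giving 12.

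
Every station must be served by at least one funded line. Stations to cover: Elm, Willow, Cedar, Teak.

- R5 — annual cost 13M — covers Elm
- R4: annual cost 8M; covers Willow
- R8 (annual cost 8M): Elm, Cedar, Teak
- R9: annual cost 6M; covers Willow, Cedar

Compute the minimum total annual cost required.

14

Choose R8 and R9: together they cover Elm, Willow, Cedar, Teak — every station.
Total annual cost: 8 + 6 = 14.
No cover costs less than 14.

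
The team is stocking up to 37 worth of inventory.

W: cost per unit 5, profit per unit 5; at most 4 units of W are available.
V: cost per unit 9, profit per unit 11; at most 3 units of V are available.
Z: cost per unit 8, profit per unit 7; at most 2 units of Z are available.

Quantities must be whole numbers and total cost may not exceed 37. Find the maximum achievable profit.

V has the best ratio (11/9); taking only V gives at most 3×11 = 33 (stopped by the supply cap of 3).
Mixing does better — 2×W and 3×V: cost 37 ≤ 37, profit 2·5 + 3·11 = 43.

43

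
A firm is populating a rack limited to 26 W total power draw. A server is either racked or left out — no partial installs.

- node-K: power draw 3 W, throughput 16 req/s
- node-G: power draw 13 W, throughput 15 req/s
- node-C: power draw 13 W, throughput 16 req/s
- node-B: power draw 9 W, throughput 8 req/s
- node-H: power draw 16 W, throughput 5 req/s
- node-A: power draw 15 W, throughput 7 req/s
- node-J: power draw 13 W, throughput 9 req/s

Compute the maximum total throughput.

40

Allowing fractional choices, the relaxed optimum would be about 43.5, but servers are indivisible.
node-K + node-C + node-B: power draw 3 + 13 + 9 = 25 ≤ 26, throughput 16 + 16 + 8 = 40.
node-K + node-G + node-B: power draw 3 + 13 + 9 = 25 ≤ 26, throughput 16 + 15 + 8 = 39.
node-K + node-B + node-J: power draw 3 + 9 + 13 = 25 ≤ 26, throughput 16 + 8 + 9 = 33.
Best is node-K, node-C, and node-B with total throughput 40.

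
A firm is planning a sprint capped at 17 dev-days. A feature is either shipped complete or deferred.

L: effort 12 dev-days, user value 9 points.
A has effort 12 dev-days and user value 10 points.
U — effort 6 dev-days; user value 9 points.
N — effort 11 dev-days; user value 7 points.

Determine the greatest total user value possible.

16

Treat it as a binary knapsack problem.
Allowing fractional choices, the relaxed optimum would be about 18.2, but features are indivisible.
A: effort 12 ≤ 17, user value 10.
U + N: effort 6 + 11 = 17 ≤ 17, user value 9 + 7 = 16.
Best is U and N with total user value 16.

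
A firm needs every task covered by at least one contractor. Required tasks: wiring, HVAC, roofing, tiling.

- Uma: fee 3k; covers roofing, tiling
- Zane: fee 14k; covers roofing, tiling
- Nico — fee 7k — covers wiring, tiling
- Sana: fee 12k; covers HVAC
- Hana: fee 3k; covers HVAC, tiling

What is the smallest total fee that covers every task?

13

This is an integer covering problem.
Choose Uma, Nico, and Hana: together they cover wiring, HVAC, roofing, tiling — every task.
Total fee: 3 + 7 + 3 = 13.
No cover costs less than 13.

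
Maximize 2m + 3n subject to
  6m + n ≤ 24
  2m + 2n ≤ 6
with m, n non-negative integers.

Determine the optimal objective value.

9

(m,n)=(0,3): 6·0+1·3=3≤24, 2·0+2·3=6≤6, objective 9.
(m,n)=(1,2): 6·1+1·2=8≤24, 2·1+2·2=6≤6, objective 8.
(m,n)=(0,2): 6·0+1·2=2≤24, 2·0+2·2=4≤6, objective 6.
The best lattice point is (0,3), giving 9.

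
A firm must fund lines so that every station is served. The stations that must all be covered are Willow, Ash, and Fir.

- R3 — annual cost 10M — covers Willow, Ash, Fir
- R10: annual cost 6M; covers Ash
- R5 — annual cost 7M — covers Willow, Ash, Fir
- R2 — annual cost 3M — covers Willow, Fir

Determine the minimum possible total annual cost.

7

The greedy cost-per-new-station heuristic would pick R2 and R10 for 9, but a cheaper cover exists.
R5 alone covers Willow, Ash, Fir — every station.
Total annual cost: 7.
No cover costs less than 7.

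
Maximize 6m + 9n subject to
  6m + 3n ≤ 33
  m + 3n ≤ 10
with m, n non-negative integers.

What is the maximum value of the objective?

42

Relaxing integrality, the LP optimum is 43.80 at (m,n) = (4.6, 1.8), which is not an integer point.
(m,n)=(4,2): 6·4+3·2=30≤33, 1·4+3·2=10≤10, objective 42.
(m,n)=(5,1): 6·5+3·1=33≤33, 1·5+3·1=8≤10, objective 39.
(m,n)=(3,2): 6·3+3·2=24≤33, 1·3+3·2=9≤10, objective 36.
Maximum is 42 at (m,n)=(4,2).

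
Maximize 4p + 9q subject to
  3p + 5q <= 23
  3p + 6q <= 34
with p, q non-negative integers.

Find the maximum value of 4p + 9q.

(p,q)=(1,4): 3·1+5·4=23≤23, 3·1+6·4=27≤34, objective 40.
(p,q)=(0,4): 3·0+5·4=20≤23, 3·0+6·4=24≤34, objective 36.
(p,q)=(2,3): 3·2+5·3=21≤23, 3·2+6·3=24≤34, objective 35.
(p,q)=(1,3): 3·1+5·3=18≤23, 3·1+6·3=21≤34, objective 31.
The best lattice point is (1,4), giving 40.

40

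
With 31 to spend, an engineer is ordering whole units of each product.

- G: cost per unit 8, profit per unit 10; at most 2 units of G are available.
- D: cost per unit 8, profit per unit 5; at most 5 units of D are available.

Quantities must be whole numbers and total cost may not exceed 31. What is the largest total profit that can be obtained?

25

This is a bounded integer knapsack.
Take 2×G and 1×D: cost 24 ≤ 31, profit 2·10 + 1·5 = 25.
G has the best ratio (10/8) and is taken to its limit of 2; remaining capacity is filled optimally with the others.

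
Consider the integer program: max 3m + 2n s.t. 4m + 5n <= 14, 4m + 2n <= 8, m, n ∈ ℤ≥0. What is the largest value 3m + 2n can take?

(m,n)=(1,2): 4·1+5·2=14≤14, 4·1+2·2=8≤8, objective 7.
(m,n)=(1,1): 4·1+5·1=9≤14, 4·1+2·1=6≤8, objective 5.
(m,n)=(0,2): 4·0+5·2=10≤14, 4·0+2·2=4≤8, objective 4.
The best lattice point is (1,2), giving 7.

7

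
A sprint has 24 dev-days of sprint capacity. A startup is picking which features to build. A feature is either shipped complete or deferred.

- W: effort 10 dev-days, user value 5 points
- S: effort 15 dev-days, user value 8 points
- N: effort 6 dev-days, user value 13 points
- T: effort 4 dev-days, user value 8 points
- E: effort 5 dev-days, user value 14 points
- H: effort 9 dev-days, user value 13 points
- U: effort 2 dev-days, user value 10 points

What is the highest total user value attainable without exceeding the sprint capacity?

50

Allowing fractional choices, the relaxed optimum would be about 55.1, but features are indivisible.
N + E + H + U: effort 6 + 5 + 9 + 2 = 22 ≤ 24, user value 13 + 14 + 13 + 10 = 50.
N + T + E + H: effort 6 + 4 + 5 + 9 = 24 ≤ 24, user value 13 + 8 + 14 + 13 = 48.
Best is N, E, H, and U with total user value 50.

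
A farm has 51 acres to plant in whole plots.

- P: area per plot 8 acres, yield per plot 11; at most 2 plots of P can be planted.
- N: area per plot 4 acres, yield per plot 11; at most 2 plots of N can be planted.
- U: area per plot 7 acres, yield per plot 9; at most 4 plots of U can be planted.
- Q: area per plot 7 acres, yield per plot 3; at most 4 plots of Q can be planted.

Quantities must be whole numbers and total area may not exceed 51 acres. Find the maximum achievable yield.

N has the best ratio (11/4); taking only N gives at most 2×11 = 22 (stopped by the supply cap of 2).
Mixing does better — 1×P, 2×N, 4×U, and 1×Q: area 51 ≤ 51, yield 1·11 + 2·11 + 4·9 + 1·3 = 72.

72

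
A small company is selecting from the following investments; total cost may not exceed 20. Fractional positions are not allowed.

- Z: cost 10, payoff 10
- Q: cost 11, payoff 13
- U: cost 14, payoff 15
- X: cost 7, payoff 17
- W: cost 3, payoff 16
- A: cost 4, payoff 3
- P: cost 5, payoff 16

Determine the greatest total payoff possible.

Take X, W, A, and P: cost 7 + 3 + 4 + 5 = 19 ≤ 20, payoff 17 + 16 + 3 + 16 = 52.
No other feasible combination does better.

52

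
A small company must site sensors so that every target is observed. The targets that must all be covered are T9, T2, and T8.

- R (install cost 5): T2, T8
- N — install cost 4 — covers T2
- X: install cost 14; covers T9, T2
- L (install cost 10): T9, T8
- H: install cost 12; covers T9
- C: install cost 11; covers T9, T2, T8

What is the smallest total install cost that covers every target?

The greedy cost-per-new-target heuristic would pick R and L for 15, but a cheaper cover exists.
C alone covers T9, T2, T8 — every target.
Total install cost: 11.
No cover costs less than 11.

11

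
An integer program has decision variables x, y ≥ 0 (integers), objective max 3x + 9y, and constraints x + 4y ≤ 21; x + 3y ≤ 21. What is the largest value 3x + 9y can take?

63

(x,y)=(21,0): 1·21+4·0=21≤21, 1·21+3·0=21≤21, objective 63.
(x,y)=(20,0): 1·20+4·0=20≤21, 1·20+3·0=20≤21, objective 60.
Maximum is 63 at (x,y)=(21,0).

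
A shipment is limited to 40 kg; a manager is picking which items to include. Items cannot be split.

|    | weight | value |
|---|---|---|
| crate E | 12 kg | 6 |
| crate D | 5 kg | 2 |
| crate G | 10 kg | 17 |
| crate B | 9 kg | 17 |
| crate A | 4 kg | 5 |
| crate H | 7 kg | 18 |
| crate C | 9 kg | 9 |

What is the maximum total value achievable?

Allowing fractional choices, the relaxed optimum would be about 66.5, but items are indivisible.
crate G + crate B + crate H + crate C: weight 10 + 9 + 7 + 9 = 35 ≤ 40, value 17 + 17 + 18 + 9 = 61.
crate G + crate B + crate A + crate H + crate C: weight 10 + 9 + 4 + 7 + 9 = 39 ≤ 40, value 17 + 17 + 5 + 18 + 9 = 66.
crate D + crate G + crate B + crate H + crate C: weight 5 + 10 + 9 + 7 + 9 = 40 ≤ 40, value 2 + 17 + 17 + 18 + 9 = 63.
Best is crate G, crate B, crate A, crate H, and crate C with total value 66.

66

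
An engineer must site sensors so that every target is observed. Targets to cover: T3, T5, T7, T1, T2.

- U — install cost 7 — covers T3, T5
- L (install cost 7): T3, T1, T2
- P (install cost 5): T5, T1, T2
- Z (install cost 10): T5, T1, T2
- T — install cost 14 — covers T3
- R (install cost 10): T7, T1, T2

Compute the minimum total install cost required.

17

The greedy cost-per-new-target heuristic would pick P, U, and R for 22, but a cheaper cover exists.
Choose U and R: together they cover T3, T5, T7, T1, T2 — every target.
Total install cost: 7 + 10 = 17.
No cover costs less than 17.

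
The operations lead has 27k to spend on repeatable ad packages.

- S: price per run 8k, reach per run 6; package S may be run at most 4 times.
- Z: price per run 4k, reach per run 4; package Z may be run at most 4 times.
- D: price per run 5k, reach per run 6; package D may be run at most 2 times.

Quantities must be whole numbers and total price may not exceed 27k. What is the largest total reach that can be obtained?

This is a bounded integer knapsack.
D has the best ratio (6/5); taking only D gives at most 2×6 = 12 (stopped by the supply cap of 2).
Mixing does better — 4×Z and 2×D: price 26 ≤ 27, reach 4·4 + 2·6 = 28.

28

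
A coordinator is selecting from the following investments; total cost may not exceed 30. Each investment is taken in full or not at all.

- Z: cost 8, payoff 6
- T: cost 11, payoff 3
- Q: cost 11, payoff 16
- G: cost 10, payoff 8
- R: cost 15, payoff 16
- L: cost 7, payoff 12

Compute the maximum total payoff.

Allowing fractional choices, the relaxed optimum would be about 40.8, but investments are indivisible.
Q + G + L: cost 11 + 10 + 7 = 28 ≤ 30, payoff 16 + 8 + 12 = 36.
Z + Q + L: cost 8 + 11 + 7 = 26 ≤ 30, payoff 6 + 16 + 12 = 34.
Best is Q, G, and L with total payoff 36.

36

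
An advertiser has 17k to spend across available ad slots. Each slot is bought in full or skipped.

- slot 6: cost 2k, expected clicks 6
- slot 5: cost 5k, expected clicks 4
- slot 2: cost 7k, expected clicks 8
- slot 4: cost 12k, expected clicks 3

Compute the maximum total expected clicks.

18

This is an integer program with binary decision variables.
slot 6 + slot 2: cost 2 + 7 = 9 ≤ 17, expected clicks 6 + 8 = 14.
slot 6 + slot 5 + slot 2: cost 2 + 5 + 7 = 14 ≤ 17, expected clicks 6 + 4 + 8 = 18.
Best is slot 6, slot 5, and slot 2 with total expected clicks 18.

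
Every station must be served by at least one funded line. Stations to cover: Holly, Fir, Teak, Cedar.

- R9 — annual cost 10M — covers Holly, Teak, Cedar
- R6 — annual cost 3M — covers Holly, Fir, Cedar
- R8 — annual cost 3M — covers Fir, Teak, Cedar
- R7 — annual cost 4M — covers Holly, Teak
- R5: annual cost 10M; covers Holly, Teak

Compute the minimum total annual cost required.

6

This is a weighted set-cover instance.
Choose R6 and R8: together they cover Holly, Fir, Teak, Cedar — every station.
Total annual cost: 3 + 3 = 6.
No cover costs less than 6.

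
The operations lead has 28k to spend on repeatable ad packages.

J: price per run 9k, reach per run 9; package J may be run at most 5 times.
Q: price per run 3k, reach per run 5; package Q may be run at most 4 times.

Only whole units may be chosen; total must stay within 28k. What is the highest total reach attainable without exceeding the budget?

33

Take 2×J and 3×Q: price 27 ≤ 28, reach 2·9 + 3·5 = 33.
No other integer combination yields more.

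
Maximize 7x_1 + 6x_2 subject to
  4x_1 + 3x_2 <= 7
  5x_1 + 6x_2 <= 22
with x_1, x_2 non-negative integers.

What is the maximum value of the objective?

13

Relaxing integrality, the LP optimum is 14.00 at (x_1,x_2) = (0, 2.33), which is not an integer point.
(x_1,x_2)=(1,1): 4·1+3·1=7≤7, 5·1+6·1=11≤22, objective 13.
(x_1,x_2)=(0,2): 4·0+3·2=6≤7, 5·0+6·2=12≤22, objective 12.
(x_1,x_2)=(1,0): 4·1+3·0=4≤7, 5·1+6·0=5≤22, objective 7.
(x_1,x_2)=(0,1): 4·0+3·1=3≤7, 5·0+6·1=6≤22, objective 6.
Maximum is 13 at (x_1,x_2)=(1,1).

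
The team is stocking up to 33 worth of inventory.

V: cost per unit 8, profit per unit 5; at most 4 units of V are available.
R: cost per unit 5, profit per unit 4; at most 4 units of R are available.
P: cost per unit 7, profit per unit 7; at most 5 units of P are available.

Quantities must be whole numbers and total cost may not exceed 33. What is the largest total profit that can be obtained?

This is a bounded integer knapsack.
P has the best ratio (7/7); taking only P gives at most 4×7 = 28 (stopped by the cost limit).
Mixing does better — 1×R and 4×P: cost 33 ≤ 33, profit 1·4 + 4·7 = 32.

32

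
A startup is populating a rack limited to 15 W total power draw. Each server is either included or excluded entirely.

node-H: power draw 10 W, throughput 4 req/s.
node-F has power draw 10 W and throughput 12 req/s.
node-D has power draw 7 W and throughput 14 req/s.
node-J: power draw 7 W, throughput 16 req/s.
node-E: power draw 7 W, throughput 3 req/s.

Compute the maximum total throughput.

30

Allowing fractional choices, the relaxed optimum would be about 31.2, but servers are indivisible.
node-D + node-J: power draw 7 + 7 = 14 ≤ 15, throughput 14 + 16 = 30.
node-J + node-E: power draw 7 + 7 = 14 ≤ 15, throughput 16 + 3 = 19.
node-D + node-E: power draw 7 + 7 = 14 ≤ 15, throughput 14 + 3 = 17.
Best is node-D and node-J with total throughput 30.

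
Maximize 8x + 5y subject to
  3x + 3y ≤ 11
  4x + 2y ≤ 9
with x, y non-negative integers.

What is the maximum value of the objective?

The continuous relaxation peaks at (0.833, 2.83) with value 20.83; rounding to a feasible lattice point costs some objective.
(x,y)=(1,2) is feasible, giving 18.
(x,y)=(0,3) is feasible, giving 15.
Maximum is 18 at (x,y)=(1,2).

18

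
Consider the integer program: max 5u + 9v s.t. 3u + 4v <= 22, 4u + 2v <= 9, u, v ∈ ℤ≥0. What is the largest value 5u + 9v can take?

(u,v)=(0,4) is feasible, giving 36.
(u,v)=(0,3) is feasible, giving 27.
The best lattice point is (0,4), giving 36.

36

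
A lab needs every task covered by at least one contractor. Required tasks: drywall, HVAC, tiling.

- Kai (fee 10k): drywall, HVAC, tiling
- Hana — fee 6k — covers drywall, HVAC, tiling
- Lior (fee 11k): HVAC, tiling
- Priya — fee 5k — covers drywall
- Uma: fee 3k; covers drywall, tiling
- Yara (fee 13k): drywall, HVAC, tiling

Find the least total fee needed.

Hana alone covers drywall, HVAC, tiling — every task.
Total fee: 6.

6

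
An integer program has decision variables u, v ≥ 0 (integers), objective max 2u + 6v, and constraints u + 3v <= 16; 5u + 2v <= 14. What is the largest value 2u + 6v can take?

30

(u,v)=(0,5): 1·0+3·5=15≤16, 5·0+2·5=10≤14, objective 30.
(u,v)=(1,4): 1·1+3·4=13≤16, 5·1+2·4=13≤14, objective 26.
(u,v)=(0,4): 1·0+3·4=12≤16, 5·0+2·4=8≤14, objective 24.
The best lattice point is (0,5), giving 30.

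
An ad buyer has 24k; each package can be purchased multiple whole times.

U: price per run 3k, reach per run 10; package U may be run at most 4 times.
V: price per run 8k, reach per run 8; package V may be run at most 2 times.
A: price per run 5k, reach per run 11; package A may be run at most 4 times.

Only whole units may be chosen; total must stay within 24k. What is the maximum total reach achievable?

Take 3×U and 3×A: price 24 ≤ 24, reach 3·10 + 3·11 = 63.
No other integer combination yields more.

63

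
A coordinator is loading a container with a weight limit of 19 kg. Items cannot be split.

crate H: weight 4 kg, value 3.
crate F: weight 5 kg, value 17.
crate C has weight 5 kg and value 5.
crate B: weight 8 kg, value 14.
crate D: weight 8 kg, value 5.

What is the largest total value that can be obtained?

Allowing fractional choices, the relaxed optimum would be about 36.8, but items are indivisible.
crate H + crate F + crate B: weight 4 + 5 + 8 = 17 ≤ 19, value 3 + 17 + 14 = 34.
crate F + crate B: weight 5 + 8 = 13 ≤ 19, value 17 + 14 = 31.
crate F + crate C + crate B: weight 5 + 5 + 8 = 18 ≤ 19, value 17 + 5 + 14 = 36.
Best is crate F, crate C, and crate B with total value 36.

36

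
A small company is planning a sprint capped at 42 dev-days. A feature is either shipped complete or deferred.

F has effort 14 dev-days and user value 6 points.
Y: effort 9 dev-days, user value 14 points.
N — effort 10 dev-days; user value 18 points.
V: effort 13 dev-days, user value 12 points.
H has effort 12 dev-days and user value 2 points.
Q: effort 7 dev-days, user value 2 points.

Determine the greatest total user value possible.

46

Treat it as a binary knapsack problem.
Allowing fractional choices, the relaxed optimum would be about 48.3, but features are indivisible.
F + Y + N + Q: effort 14 + 9 + 10 + 7 = 40 ≤ 42, user value 6 + 14 + 18 + 2 = 40.
Y + N + V: effort 9 + 10 + 13 = 32 ≤ 42, user value 14 + 18 + 12 = 44.
Y + N + V + Q: effort 9 + 10 + 13 + 7 = 39 ≤ 42, user value 14 + 18 + 12 + 2 = 46.
Best is Y, N, V, and Q with total user value 46.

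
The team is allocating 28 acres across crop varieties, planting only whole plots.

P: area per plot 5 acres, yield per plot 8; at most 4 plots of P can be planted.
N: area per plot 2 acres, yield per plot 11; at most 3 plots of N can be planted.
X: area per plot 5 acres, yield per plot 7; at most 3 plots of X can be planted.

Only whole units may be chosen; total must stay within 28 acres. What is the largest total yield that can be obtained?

This is a bounded integer knapsack.
4×P and 3×N: area 26 ≤ 28, yield 4·8 + 3·11 = 65.
3×P, 3×N, and 1×X: area 26 ≤ 28, yield 3·8 + 3·11 + 1·7 = 64.
Best is 65.

65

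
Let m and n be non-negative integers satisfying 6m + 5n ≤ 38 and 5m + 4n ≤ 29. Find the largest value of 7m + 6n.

(m,n)=(1,6): 6·1+5·6=36≤38, 5·1+4·6=29≤29, objective 43.
(m,n)=(0,7): 6·0+5·7=35≤38, 5·0+4·7=28≤29, objective 42.
(m,n)=(1,5): 6·1+5·5=31≤38, 5·1+4·5=25≤29, objective 37.
(m,n)=(0,6): 6·0+5·6=30≤38, 5·0+4·6=24≤29, objective 36.
The best lattice point is (1,6), giving 43.

43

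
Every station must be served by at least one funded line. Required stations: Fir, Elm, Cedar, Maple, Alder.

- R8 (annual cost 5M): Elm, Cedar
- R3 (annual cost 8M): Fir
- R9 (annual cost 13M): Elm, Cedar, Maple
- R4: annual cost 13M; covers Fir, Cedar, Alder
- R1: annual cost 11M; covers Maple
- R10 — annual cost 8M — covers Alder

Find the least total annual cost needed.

The greedy cost-per-new-station heuristic would pick R8, R4, and R1 for 29, but a cheaper cover exists.
Choose R9 and R4: together they cover Fir, Elm, Cedar, Maple, Alder — every station.
Total annual cost: 13 + 13 = 26.
No cover costs less than 26.

26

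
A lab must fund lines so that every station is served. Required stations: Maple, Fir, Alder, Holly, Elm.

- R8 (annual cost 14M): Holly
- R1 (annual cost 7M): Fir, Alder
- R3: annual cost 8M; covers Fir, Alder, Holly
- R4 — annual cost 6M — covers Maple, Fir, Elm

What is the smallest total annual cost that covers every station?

Choose R3 and R4: together they cover Maple, Fir, Alder, Holly, Elm — every station.
Total annual cost: 8 + 6 = 14.
No cover costs less than 14.

14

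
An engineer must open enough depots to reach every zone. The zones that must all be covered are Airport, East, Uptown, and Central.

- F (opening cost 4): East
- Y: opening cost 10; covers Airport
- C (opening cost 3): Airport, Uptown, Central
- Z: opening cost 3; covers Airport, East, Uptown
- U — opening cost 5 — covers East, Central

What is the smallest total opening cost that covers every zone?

6

Choose C and Z: together they cover Airport, East, Uptown, Central — every zone.
Total opening cost: 3 + 3 = 6.
No cover costs less than 6.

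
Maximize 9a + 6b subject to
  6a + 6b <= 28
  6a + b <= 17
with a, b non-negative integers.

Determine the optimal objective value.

30

(a,b)=(2,2): 6·2+6·2=24≤28, 6·2+1·2=14≤17, objective 30.
(a,b)=(1,3): 6·1+6·3=24≤28, 6·1+1·3=9≤17, objective 27.
(a,b)=(2,1): 6·2+6·1=18≤28, 6·2+1·1=13≤17, objective 24.
(a,b)=(1,2): 6·1+6·2=18≤28, 6·1+1·2=8≤17, objective 21.
The best lattice point is (2,2), giving 30.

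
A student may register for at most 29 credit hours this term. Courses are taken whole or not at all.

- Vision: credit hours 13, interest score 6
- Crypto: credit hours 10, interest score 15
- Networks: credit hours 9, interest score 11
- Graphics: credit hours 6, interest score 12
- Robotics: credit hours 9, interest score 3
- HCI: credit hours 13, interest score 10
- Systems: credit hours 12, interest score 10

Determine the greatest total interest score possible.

38

This is a 0-1 knapsack instance.
Allowing fractional choices, the relaxed optimum would be about 41.3, but courses are indivisible.
Crypto + Graphics + Systems: credit hours 10 + 6 + 12 = 28 ≤ 29, interest score 15 + 12 + 10 = 37.
Crypto + Networks + Graphics: credit hours 10 + 9 + 6 = 25 ≤ 29, interest score 15 + 11 + 12 = 38.
Best is Crypto, Networks, and Graphics with total interest score 38.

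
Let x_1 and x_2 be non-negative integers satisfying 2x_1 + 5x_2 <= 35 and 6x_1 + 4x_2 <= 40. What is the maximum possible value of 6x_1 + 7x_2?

54

(x_1,x_2)=(2,6): 2·2+5·6=34≤35, 6·2+4·6=36≤40, objective 54.
(x_1,x_2)=(3,5): 2·3+5·5=31≤35, 6·3+4·5=38≤40, objective 53.
(x_1,x_2)=(1,6): 2·1+5·6=32≤35, 6·1+4·6=30≤40, objective 48.
(x_1,x_2)=(2,5): 2·2+5·5=29≤35, 6·2+4·5=32≤40, objective 47.
Maximum is 54 at (x_1,x_2)=(2,6).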